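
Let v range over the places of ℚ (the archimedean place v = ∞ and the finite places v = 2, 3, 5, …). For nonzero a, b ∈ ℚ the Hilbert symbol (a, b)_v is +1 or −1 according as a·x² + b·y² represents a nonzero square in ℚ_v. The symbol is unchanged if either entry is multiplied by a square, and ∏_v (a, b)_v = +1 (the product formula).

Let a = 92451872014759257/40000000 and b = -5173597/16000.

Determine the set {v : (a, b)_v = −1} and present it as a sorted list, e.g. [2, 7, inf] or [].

(a, b) ≡ (330, -2530) mod (ℚ^×)²; places V = {2, 3, 5, 7, 11, 13, 19, 23, ∞}.
(a,b)_13: α=2, u≡5; β=2, v≡8 (mod 13); (5|13)=-1, (8|13)=-1; sign (−1)^0·-1^2·-1^2 = +1.
(a,b)_5: α=-7, u≡1; β=-3, v≡1 (mod 5); (1|5)=+1, (1|5)=+1; sign (−1)^0·+1^-3·+1^-7 = +1.
(a,b)_7: α=2, u≡2; β=0, v≡1 (mod 7); (2|7)=+1, (1|7)=+1; sign (−1)^0·+1^0·+1^2 = +1.
(a,b)_11: α=7, u≡8; β=3, v≡3 (mod 11); (8|11)=-1, (3|11)=+1; sign (−1)^1·-1^3·+1^7 = +1.
(a,b)_3: α=1, u≡2; β=0, v≡2 (mod 3); (2|3)=-1, (2|3)=-1; sign (−1)^0·-1^0·-1^1 = -1.
(a,b)_19: α=2, u≡4; β=0, v≡4 (mod 19); (4|19)=+1, (4|19)=+1; sign (−1)^0·+1^0·+1^2 = +1.
(a,b)_2: α=-9, β=-7; u≡5, v≡7 (mod 8); ε(u)ε(v)=0·1, αω(v)=-9·0, βω(u)=-7·1; sum ≡ 1  ⇒  -1.
(a,b)_∞: sgn(330)=+, sgn(-2530)=−, so +1.
(a,b)_23: α=2, u≡6; β=1, v≡20 (mod 23); (6|23)=+1, (20|23)=-1; sign (−1)^0·+1^1·-1^2 = +1.
|Ram(330, -2530)| = 2, even; anisotropic at {2, 3}.

[2, 3]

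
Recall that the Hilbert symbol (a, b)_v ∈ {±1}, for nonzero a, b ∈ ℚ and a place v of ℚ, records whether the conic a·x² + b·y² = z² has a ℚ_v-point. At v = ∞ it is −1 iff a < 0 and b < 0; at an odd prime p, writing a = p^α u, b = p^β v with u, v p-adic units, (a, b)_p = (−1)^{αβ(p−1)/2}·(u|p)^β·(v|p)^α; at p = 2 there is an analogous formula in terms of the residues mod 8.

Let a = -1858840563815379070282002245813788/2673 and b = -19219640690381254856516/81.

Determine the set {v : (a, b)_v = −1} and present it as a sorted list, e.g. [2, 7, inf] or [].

[11, 19, 31, inf]

Mod squares: a ≡ -309111, b ≡ -17081. Check v ∈ {∞, 2, 3, 7, 11, 17, 19, 23, 29, 31, 47}.
v=11: a=11^-1·(≡9), b=11^0·(≡2) mod 11; (9|11)=+1, (2|11)=-1; (−1)^{-1·0·5}·(+1)^0·(-1)^-1 = -1.
v=17: a=17^3·(≡3), b=17^2·(≡13) mod 17; (3|17)=-1, (13|17)=+1; (−1)^{3·2·8}·(-1)^2·(+1)^3 = +1.
v=∞: -309111 < 0 and -17081 < 0  ⇒  (a,b)_∞ = -1.
v=23: a=23^4·(≡12), b=23^2·(≡18) mod 23; (12|23)=+1, (18|23)=+1; (−1)^{4·2·11}·(+1)^2·(+1)^4 = +1.
v=19: a=19^5·(≡15), b=19^3·(≡3) mod 19; (15|19)=-1, (3|19)=-1; (−1)^{5·3·9}·(-1)^3·(-1)^5 = -1.
v=29: a=29^1·(≡6), b=29^1·(≡9) mod 29; (6|29)=+1, (9|29)=+1; (−1)^{1·1·14}·(+1)^1·(+1)^1 = +1.
v=31: a=31^6·(≡22), b=31^3·(≡9) mod 31; (22|31)=-1, (9|31)=+1; (−1)^{6·3·15}·(-1)^3·(+1)^6 = -1.
v=3: a=3^-5·(≡1), b=3^-4·(≡1) mod 3; (1|3)=+1, (1|3)=+1; (−1)^{-5·-4·1}·(+1)^-4·(+1)^-5 = +1.
v=7: a=7^4·(≡2), b=7^4·(≡3) mod 7; (2|7)=+1, (3|7)=-1; (−1)^{4·4·3}·(+1)^4·(-1)^4 = +1.
v=47: a=47^2·(≡18), b=47^2·(≡21) mod 47; (18|47)=+1, (21|47)=+1; (−1)^{2·2·23}·(+1)^2·(+1)^2 = +1.
v=2: v_2(a)=2, v_2(b)=2; units ≡ 1, 7 (mod 8); ε·ε+αω+βω = 0·1+2·0+2·0 ≡ 0  ⇒  (a,b)_2 = +1.
Ram(-309111, -17081) = {11, 19, 31, ∞}; no ℚ_11-point on the conic.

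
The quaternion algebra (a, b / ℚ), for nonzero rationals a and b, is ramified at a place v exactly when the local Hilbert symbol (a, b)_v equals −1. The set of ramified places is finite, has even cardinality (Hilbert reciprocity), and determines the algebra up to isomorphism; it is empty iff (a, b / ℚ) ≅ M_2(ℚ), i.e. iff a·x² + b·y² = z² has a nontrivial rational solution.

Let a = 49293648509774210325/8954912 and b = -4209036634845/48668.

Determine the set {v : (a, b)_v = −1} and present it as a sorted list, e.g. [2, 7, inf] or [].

(a, b) ≡ (986, -70035) mod (ℚ^×)²; places V = {2, 3, 5, 7, 17, 23, 29, ∞}.
(a,b)_3: α=24, u≡2; β=15, v≡1 (mod 3); (2|3)=-1, (1|3)=+1; sign (−1)^0·-1^15·+1^24 = -1.
(a,b)_7: α=2, u≡3; β=1, v≡6 (mod 7); (3|7)=-1, (6|7)=-1; sign (−1)^0·-1^1·-1^2 = -1.
(a,b)_∞: sgn(986)=+, sgn(-70035)=−, so +1.
(a,b)_2: α=-5, β=-2; u≡5, v≡5 (mod 8); ε(u)ε(v)=0·0, αω(v)=-5·1, βω(u)=-2·1; sum ≡ 1  ⇒  -1.
(a,b)_5: α=2, u≡4; β=1, v≡2 (mod 5); (4|5)=+1, (2|5)=-1; sign (−1)^0·+1^1·-1^2 = +1.
(a,b)_29: α=1, u≡22; β=1, v≡26 (mod 29); (22|29)=+1, (26|29)=-1; sign (−1)^0·+1^1·-1^1 = -1.
(a,b)_17: α=3, u≡10; β=2, v≡7 (mod 17); (10|17)=-1, (7|17)=-1; sign (−1)^0·-1^2·-1^3 = -1.
(a,b)_23: α=-4, u≡21; β=-3, v≡21 (mod 23); (21|23)=-1, (21|23)=-1; sign (−1)^0·-1^-3·-1^-4 = -1.
Ram(986, -70035) = {2, 3, 7, 17, 23, 29}; no ℚ_2-point on the conic.

[2, 3, 7, 17, 23, 29]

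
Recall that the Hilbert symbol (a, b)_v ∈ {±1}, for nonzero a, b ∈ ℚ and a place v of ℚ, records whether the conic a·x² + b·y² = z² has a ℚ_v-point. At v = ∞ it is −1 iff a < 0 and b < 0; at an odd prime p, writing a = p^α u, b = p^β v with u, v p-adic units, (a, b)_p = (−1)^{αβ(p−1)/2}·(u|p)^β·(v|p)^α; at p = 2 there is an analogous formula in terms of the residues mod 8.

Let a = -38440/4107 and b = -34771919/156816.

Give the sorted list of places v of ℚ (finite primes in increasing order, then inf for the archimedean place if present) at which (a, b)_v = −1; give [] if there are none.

[19, inf]

(a, b) ≡ (-30, -4199) mod (ℚ^×)²; places V = {2, 3, 5, 7, 11, 13, 17, 19, 31, 37, ∞}.
(a,b)_∞: sgn(-30)=−, sgn(-4199)=−, so -1.
(a,b)_19: α=0, u≡18; β=1, v≡4 (mod 19); (18|19)=-1, (4|19)=+1; sign (−1)^0·-1^1·+1^0 = -1.
(a,b)_7: α=0, u≡5; β=2, v≡4 (mod 7); (5|7)=-1, (4|7)=+1; sign (−1)^0·-1^2·+1^0 = +1.
(a,b)_37: α=-2, u≡1; β=0, v≡20 (mod 37); (1|37)=+1, (20|37)=-1; sign (−1)^0·+1^0·-1^-2 = +1.
(a,b)_2: α=3, β=-4; u≡1, v≡1 (mod 8); ε(u)ε(v)=0·0, αω(v)=3·0, βω(u)=-4·0; sum ≡ 0  ⇒  +1.
(a,b)_31: α=2, u≡18; β=0, v≡21 (mod 31); (18|31)=+1, (21|31)=-1; sign (−1)^0·+1^0·-1^2 = +1.
(a,b)_17: α=0, u≡15; β=1, v≡2 (mod 17); (15|17)=+1, (2|17)=+1; sign (−1)^0·+1^1·+1^0 = +1.
(a,b)_11: α=0, u≡4; β=-2, v≡3 (mod 11); (4|11)=+1, (3|11)=+1; sign (−1)^0·+1^-2·+1^0 = +1.
(a,b)_5: α=1, u≡1; β=0, v≡1 (mod 5); (1|5)=+1, (1|5)=+1; sign (−1)^0·+1^0·+1^1 = +1.
(a,b)_13: α=0, u≡12; β=3, v≡2 (mod 13); (12|13)=+1, (2|13)=-1; sign (−1)^0·+1^3·-1^0 = +1.
(a,b)_3: α=-1, u≡2; β=-4, v≡1 (mod 3); (2|3)=-1, (1|3)=+1; sign (−1)^0·-1^-4·+1^-1 = +1.
(-30, -4199 / ℚ) ramifies at {19, ∞}: a division algebra.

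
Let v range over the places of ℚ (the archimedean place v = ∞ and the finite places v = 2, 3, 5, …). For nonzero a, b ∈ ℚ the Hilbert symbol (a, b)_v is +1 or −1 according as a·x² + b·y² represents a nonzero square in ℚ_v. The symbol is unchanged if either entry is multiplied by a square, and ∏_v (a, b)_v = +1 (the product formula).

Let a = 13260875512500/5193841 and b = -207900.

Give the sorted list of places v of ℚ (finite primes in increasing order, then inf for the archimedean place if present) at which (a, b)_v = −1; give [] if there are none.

[3, 7]

(a, b) ≡ (5, -231) mod (ℚ^×)²; places V = {2, 3, 5, 7, 11, 43, 47, 53, ∞}.
(a,b)_5: α=5, u≡4; β=2, v≡4 (mod 5); (4|5)=+1, (4|5)=+1; sign (−1)^0·+1^2·+1^5 = +1.
(a,b)_43: α=-2, u≡34; β=0, v≡5 (mod 43); (34|43)=-1, (5|43)=-1; sign (−1)^0·-1^0·-1^-2 = +1.
(a,b)_47: α=2, u≡23; β=0, v≡28 (mod 47); (23|47)=-1, (28|47)=+1; sign (−1)^0·-1^0·+1^2 = +1.
(a,b)_2: α=2, β=2; u≡5, v≡1 (mod 8); ε(u)ε(v)=0·0, αω(v)=2·0, βω(u)=2·1; sum ≡ 0  ⇒  +1.
(a,b)_7: α=2, u≡3; β=1, v≡1 (mod 7); (3|7)=-1, (1|7)=+1; sign (−1)^0·-1^1·+1^2 = -1.
(a,b)_53: α=-2, u≡26; β=0, v≡19 (mod 53); (26|53)=-1, (19|53)=-1; sign (−1)^0·-1^0·-1^-2 = +1.
(a,b)_3: α=4, u≡2; β=3, v≡1 (mod 3); (2|3)=-1, (1|3)=+1; sign (−1)^0·-1^3·+1^4 = -1.
(a,b)_11: α=2, u≡4; β=1, v≡9 (mod 11); (4|11)=+1, (9|11)=+1; sign (−1)^0·+1^1·+1^2 = +1.
(a,b)_∞: sgn(5)=+, sgn(-231)=−, so +1.
(5, -231 / ℚ) ramifies at {3, 7}: a division algebra.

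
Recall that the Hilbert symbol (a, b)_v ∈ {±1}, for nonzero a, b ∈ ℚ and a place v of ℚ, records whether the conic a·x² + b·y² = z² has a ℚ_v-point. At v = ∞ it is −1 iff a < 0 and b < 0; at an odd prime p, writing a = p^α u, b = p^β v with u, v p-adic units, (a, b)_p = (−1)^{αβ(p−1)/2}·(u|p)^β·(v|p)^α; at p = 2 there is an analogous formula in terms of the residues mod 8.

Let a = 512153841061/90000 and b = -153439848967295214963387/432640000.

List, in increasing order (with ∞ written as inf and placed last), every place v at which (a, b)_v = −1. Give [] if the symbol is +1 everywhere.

[17, 23]

Mod squares: a ≡ 7429, b ≡ -323. Check v ∈ {∞, 2, 3, 5, 7, 13, 17, 19, 23, 43}.
v=2: v_2(a)=-4, v_2(b)=-12; units ≡ 5, 5 (mod 8); ε·ε+αω+βω = 0·0+-4·1+-12·1 ≡ 0  ⇒  (a,b)_2 = +1.
v=19: a=19^5·(≡11), b=19^7·(≡14) mod 19; (11|19)=+1, (14|19)=-1; (−1)^{5·7·9}·(+1)^7·(-1)^5 = +1.
v=7: a=7^0·(≡2), b=7^2·(≡3) mod 7; (2|7)=+1, (3|7)=-1; (−1)^{0·2·3}·(+1)^2·(-1)^0 = +1.
v=13: a=13^0·(≡5), b=13^-2·(≡5) mod 13; (5|13)=-1, (5|13)=-1; (−1)^{0·-2·6}·(-1)^-2·(-1)^0 = +1.
v=∞: 7429 > 0 and -323 < 0  ⇒  (a,b)_∞ = +1.
v=23: a=23^3·(≡3), b=23^2·(≡20) mod 23; (3|23)=+1, (20|23)=-1; (−1)^{3·2·11}·(+1)^2·(-1)^3 = -1.
v=17: a=17^1·(≡5), b=17^3·(≡13) mod 17; (5|17)=-1, (13|17)=+1; (−1)^{1·3·8}·(-1)^3·(+1)^1 = -1.
v=3: a=3^-2·(≡1), b=3^6·(≡1) mod 3; (1|3)=+1, (1|3)=+1; (−1)^{-2·6·1}·(+1)^6·(+1)^-2 = +1.
v=5: a=5^-4·(≡4), b=5^-4·(≡2) mod 5; (4|5)=+1, (2|5)=-1; (−1)^{-4·-4·2}·(+1)^-4·(-1)^-4 = +1.
v=43: a=43^0·(≡12), b=43^2·(≡36) mod 43; (12|43)=-1, (36|43)=+1; (−1)^{0·2·21}·(-1)^2·(+1)^0 = +1.
|Ram(7429, -323)| = 2, even; anisotropic at {17, 23}.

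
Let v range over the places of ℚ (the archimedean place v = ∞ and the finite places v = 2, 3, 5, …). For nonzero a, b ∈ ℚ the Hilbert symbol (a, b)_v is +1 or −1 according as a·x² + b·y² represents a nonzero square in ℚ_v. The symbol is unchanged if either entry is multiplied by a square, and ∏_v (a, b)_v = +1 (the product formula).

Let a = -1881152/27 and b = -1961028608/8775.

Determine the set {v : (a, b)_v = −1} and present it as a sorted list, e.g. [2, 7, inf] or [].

(a, b) ≡ (-88179, -12597) mod (ℚ^×)²; places V = {2, 3, 5, 7, 11, 13, 17, 19, ∞}.
(a,b)_11: α=0, u≡7; β=2, v≡3 (mod 11); (7|11)=-1, (3|11)=+1; sign (−1)^0·-1^2·+1^0 = +1.
(a,b)_5: α=0, u≡4; β=-2, v≡2 (mod 5); (4|5)=+1, (2|5)=-1; sign (−1)^0·+1^-2·-1^0 = +1.
(a,b)_17: α=1, u≡15; β=1, v≡5 (mod 17); (15|17)=+1, (5|17)=-1; sign (−1)^0·+1^1·-1^1 = -1.
(a,b)_19: α=1, u≡12; β=1, v≡14 (mod 19); (12|19)=-1, (14|19)=-1; sign (−1)^1·-1^1·-1^1 = -1.
(a,b)_∞: sgn(-88179)=−, sgn(-12597)=−, so -1.
(a,b)_3: α=-3, u≡1; β=-3, v≡1 (mod 3); (1|3)=+1, (1|3)=+1; sign (−1)^1·+1^-3·+1^-3 = -1.
(a,b)_2: α=6, β=10; u≡5, v≡3 (mod 8); ε(u)ε(v)=0·1, αω(v)=6·1, βω(u)=10·1; sum ≡ 0  ⇒  +1.
(a,b)_7: α=1, u≡6; β=2, v≡6 (mod 7); (6|7)=-1, (6|7)=-1; sign (−1)^0·-1^2·-1^1 = -1.
(a,b)_13: α=1, u≡12; β=-1, v≡6 (mod 13); (12|13)=+1, (6|13)=-1; sign (−1)^0·+1^-1·-1^1 = -1.
(-88179, -12597 / ℚ) ramifies at {3, 7, 13, 17, 19, ∞}: a division algebra.

[3, 7, 13, 17, 19, inf]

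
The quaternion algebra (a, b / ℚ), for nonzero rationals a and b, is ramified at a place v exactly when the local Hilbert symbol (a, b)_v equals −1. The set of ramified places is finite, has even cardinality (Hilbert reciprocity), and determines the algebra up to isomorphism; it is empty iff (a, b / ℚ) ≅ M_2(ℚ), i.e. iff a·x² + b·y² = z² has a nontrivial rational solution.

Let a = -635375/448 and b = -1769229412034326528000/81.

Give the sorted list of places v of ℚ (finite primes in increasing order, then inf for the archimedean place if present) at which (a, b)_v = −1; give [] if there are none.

(a, b) ≡ (-177905, -1870) mod (ℚ^×)²; places V = {2, 3, 5, 7, 11, 13, 17, 23, ∞}.
(a,b)_3: α=0, u≡1; β=-4, v≡2 (mod 3); (1|3)=+1, (2|3)=-1; sign (−1)^0·+1^-4·-1^0 = +1.
(a,b)_5: α=3, u≡4; β=3, v≡1 (mod 5); (4|5)=+1, (1|5)=+1; sign (−1)^0·+1^3·+1^3 = +1.
(a,b)_13: α=1, u≡3; β=4, v≡2 (mod 13); (3|13)=+1, (2|13)=-1; sign (−1)^0·+1^4·-1^1 = -1.
(a,b)_7: α=-1, u≡1; β=0, v≡5 (mod 7); (1|7)=+1, (5|7)=-1; sign (−1)^0·+1^0·-1^-1 = -1.
(a,b)_23: α=1, u≡4; β=4, v≡1 (mod 23); (4|23)=+1, (1|23)=+1; sign (−1)^0·+1^4·+1^1 = +1.
(a,b)_11: α=0, u≡5; β=1, v≡2 (mod 11); (5|11)=+1, (2|11)=-1; sign (−1)^0·+1^1·-1^0 = +1.
(a,b)_2: α=-6, β=15; u≡7, v≡1 (mod 8); ε(u)ε(v)=1·0, αω(v)=-6·0, βω(u)=15·0; sum ≡ 0  ⇒  +1.
(a,b)_∞: sgn(-177905)=−, sgn(-1870)=−, so -1.
(a,b)_17: α=1, u≡7; β=3, v≡16 (mod 17); (7|17)=-1, (16|17)=+1; sign (−1)^0·-1^3·+1^1 = -1.
(-177905, -1870 / ℚ) ramifies at {7, 13, 17, ∞}: a division algebra.

[7, 13, 17, inf]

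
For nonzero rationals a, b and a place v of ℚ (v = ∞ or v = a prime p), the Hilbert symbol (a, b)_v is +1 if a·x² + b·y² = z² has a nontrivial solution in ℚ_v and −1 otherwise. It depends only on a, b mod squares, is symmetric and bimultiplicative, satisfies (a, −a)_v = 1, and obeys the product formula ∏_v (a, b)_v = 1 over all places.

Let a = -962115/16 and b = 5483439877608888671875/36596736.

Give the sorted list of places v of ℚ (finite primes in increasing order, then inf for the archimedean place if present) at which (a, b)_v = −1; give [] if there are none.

[3, 5, 7, 17]

Mod squares: a ≡ -19635, b ≡ 6545. Check v ∈ {∞, 2, 3, 5, 7, 11, 17, 19}.
v=19: a=19^0·(≡4), b=19^-2·(≡6) mod 19; (4|19)=+1, (6|19)=+1; (−1)^{0·-2·9}·(+1)^-2·(+1)^0 = +1.
v=5: a=5^1·(≡2), b=5^9·(≡1) mod 5; (2|5)=-1, (1|5)=+1; (−1)^{1·9·2}·(-1)^9·(+1)^1 = -1.
v=11: a=11^1·(≡8), b=11^-1·(≡9) mod 11; (8|11)=-1, (9|11)=+1; (−1)^{1·-1·5}·(-1)^-1·(+1)^1 = +1.
v=2: v_2(a)=-4, v_2(b)=-10; units ≡ 5, 1 (mod 8); ε·ε+αω+βω = 0·0+-4·0+-10·1 ≡ 0  ⇒  (a,b)_2 = +1.
v=3: a=3^1·(≡1), b=3^-2·(≡2) mod 3; (1|3)=+1, (2|3)=-1; (−1)^{1·-2·1}·(+1)^-2·(-1)^1 = -1.
v=17: a=17^1·(≡2), b=17^5·(≡5) mod 17; (2|17)=+1, (5|17)=-1; (−1)^{1·5·8}·(+1)^5·(-1)^1 = -1.
v=7: a=7^3·(≡1), b=7^11·(≡2) mod 7; (1|7)=+1, (2|7)=+1; (−1)^{3·11·3}·(+1)^11·(+1)^3 = -1.
v=∞: -19635 < 0 and 6545 > 0  ⇒  (a,b)_∞ = +1.
|Ram(-19635, 6545)| = 4, even; anisotropic at {3, 5, 7, 17}.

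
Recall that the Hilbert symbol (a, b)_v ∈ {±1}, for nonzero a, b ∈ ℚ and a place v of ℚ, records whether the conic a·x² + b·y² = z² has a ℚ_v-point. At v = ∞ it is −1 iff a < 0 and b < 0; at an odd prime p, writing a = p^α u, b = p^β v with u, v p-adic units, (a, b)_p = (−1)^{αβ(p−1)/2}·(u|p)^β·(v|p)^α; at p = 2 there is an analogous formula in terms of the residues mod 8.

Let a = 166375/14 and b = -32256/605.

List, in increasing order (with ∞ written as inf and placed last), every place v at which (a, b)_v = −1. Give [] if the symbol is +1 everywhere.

[2, 11]

Mod squares: a ≡ 770, b ≡ -70. Check v ∈ {∞, 2, 3, 5, 7, 11}.
v=5: a=5^3·(≡4), b=5^-1·(≡4) mod 5; (4|5)=+1, (4|5)=+1; (−1)^{3·-1·2}·(+1)^-1·(+1)^3 = +1.
v=∞: 770 > 0 and -70 < 0  ⇒  (a,b)_∞ = +1.
v=2: v_2(a)=-1, v_2(b)=9; units ≡ 1, 5 (mod 8); ε·ε+αω+βω = 0·0+-1·1+9·0 ≡ 1  ⇒  (a,b)_2 = -1.
v=3: a=3^0·(≡2), b=3^2·(≡2) mod 3; (2|3)=-1, (2|3)=-1; (−1)^{0·2·1}·(-1)^2·(-1)^0 = +1.
v=11: a=11^3·(≡5), b=11^-2·(≡8) mod 11; (5|11)=+1, (8|11)=-1; (−1)^{3·-2·5}·(+1)^-2·(-1)^3 = -1.
v=7: a=7^-1·(≡3), b=7^1·(≡4) mod 7; (3|7)=-1, (4|7)=+1; (−1)^{-1·1·3}·(-1)^1·(+1)^-1 = +1.
Ram(770, -70) = {2, 11}; no ℚ_2-point on the conic.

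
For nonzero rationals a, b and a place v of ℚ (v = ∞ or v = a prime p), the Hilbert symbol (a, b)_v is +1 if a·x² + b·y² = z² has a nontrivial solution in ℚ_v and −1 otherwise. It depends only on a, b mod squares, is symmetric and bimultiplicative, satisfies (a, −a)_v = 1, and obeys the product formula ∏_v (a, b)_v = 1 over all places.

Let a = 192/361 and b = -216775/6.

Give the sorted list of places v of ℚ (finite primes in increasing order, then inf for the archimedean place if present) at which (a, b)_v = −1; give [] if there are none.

[3, 29]

Mod squares: a ≡ 3, b ≡ -52026. Check v ∈ {∞, 2, 3, 5, 13, 19, 23, 29}.
v=29: a=29^0·(≡17), b=29^1·(≡6) mod 29; (17|29)=-1, (6|29)=+1; (−1)^{0·1·14}·(-1)^1·(+1)^0 = -1.
v=23: a=23^0·(≡12), b=23^1·(≡20) mod 23; (12|23)=+1, (20|23)=-1; (−1)^{0·1·11}·(+1)^1·(-1)^0 = +1.
v=5: a=5^0·(≡2), b=5^2·(≡4) mod 5; (2|5)=-1, (4|5)=+1; (−1)^{0·2·2}·(-1)^2·(+1)^0 = +1.
v=2: v_2(a)=6, v_2(b)=-1; units ≡ 3, 3 (mod 8); ε·ε+αω+βω = 1·1+6·1+-1·1 ≡ 0  ⇒  (a,b)_2 = +1.
v=13: a=13^0·(≡1), b=13^1·(≡5) mod 13; (1|13)=+1, (5|13)=-1; (−1)^{0·1·6}·(+1)^1·(-1)^0 = +1.
v=3: a=3^1·(≡1), b=3^-1·(≡1) mod 3; (1|3)=+1, (1|3)=+1; (−1)^{1·-1·1}·(+1)^-1·(+1)^1 = -1.
v=∞: 3 > 0 and -52026 < 0  ⇒  (a,b)_∞ = +1.
v=19: a=19^-2·(≡2), b=19^0·(≡12) mod 19; (2|19)=-1, (12|19)=-1; (−1)^{-2·0·9}·(-1)^0·(-1)^-2 = +1.
Ram(3, -52026) = {3, 29}; no ℚ_3-point on the conic.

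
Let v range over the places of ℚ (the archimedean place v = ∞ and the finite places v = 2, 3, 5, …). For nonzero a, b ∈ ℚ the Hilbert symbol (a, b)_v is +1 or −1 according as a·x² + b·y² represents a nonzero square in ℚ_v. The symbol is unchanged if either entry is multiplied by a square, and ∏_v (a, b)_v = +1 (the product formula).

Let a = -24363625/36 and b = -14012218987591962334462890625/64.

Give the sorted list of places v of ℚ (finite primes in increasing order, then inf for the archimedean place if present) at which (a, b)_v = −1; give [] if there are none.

[2, 11, 13, 19, 29, inf]

Mod squares: a ≡ -974545, b ≡ -17098081. Check v ∈ {∞, 2, 3, 5, 7, 11, 13, 19, 29, 31, 47}.
v=7: a=7^0·(≡1), b=7^1·(≡4) mod 7; (1|7)=+1, (4|7)=+1; (−1)^{0·1·3}·(+1)^1·(+1)^0 = +1.
v=5: a=5^3·(≡1), b=5^10·(≡4) mod 5; (1|5)=+1, (4|5)=+1; (−1)^{3·10·2}·(+1)^10·(+1)^3 = +1.
v=13: a=13^1·(≡2), b=13^3·(≡3) mod 13; (2|13)=-1, (3|13)=+1; (−1)^{1·3·6}·(-1)^3·(+1)^1 = -1.
v=3: a=3^-2·(≡2), b=3^0·(≡2) mod 3; (2|3)=-1, (2|3)=-1; (−1)^{-2·0·1}·(-1)^0·(-1)^-2 = +1.
v=47: a=47^1·(≡31), b=47^4·(≡16) mod 47; (31|47)=-1, (16|47)=+1; (−1)^{1·4·23}·(-1)^4·(+1)^1 = +1.
v=11: a=11^1·(≡10), b=11^3·(≡2) mod 11; (10|11)=-1, (2|11)=-1; (−1)^{1·3·5}·(-1)^3·(-1)^1 = -1.
v=∞: -974545 < 0 and -17098081 < 0  ⇒  (a,b)_∞ = -1.
v=29: a=29^1·(≡9), b=29^3·(≡8) mod 29; (9|29)=+1, (8|29)=-1; (−1)^{1·3·14}·(+1)^3·(-1)^1 = -1.
v=31: a=31^0·(≡10), b=31^1·(≡28) mod 31; (10|31)=+1, (28|31)=+1; (−1)^{0·1·15}·(+1)^1·(+1)^0 = +1.
v=2: v_2(a)=-2, v_2(b)=-6; units ≡ 7, 7 (mod 8); ε·ε+αω+βω = 1·1+-2·0+-6·0 ≡ 1  ⇒  (a,b)_2 = -1.
v=19: a=19^0·(≡10), b=19^1·(≡11) mod 19; (10|19)=-1, (11|19)=+1; (−1)^{0·1·9}·(-1)^1·(+1)^0 = -1.
|Ram(-974545, -17098081)| = 6, even; anisotropic at {2, 11, 13, 19, 29, ∞}.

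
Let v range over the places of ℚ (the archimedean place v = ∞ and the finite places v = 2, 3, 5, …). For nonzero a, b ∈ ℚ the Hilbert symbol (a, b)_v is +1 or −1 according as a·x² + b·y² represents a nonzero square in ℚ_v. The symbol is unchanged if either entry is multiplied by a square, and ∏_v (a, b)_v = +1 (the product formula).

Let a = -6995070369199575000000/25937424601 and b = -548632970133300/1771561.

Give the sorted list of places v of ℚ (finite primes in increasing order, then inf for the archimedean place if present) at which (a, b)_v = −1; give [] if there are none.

[17, inf]

Mod squares: a ≡ -22287, b ≡ -437. Check v ∈ {∞, 2, 3, 5, 11, 13, 17, 19, 23}.
v=13: a=13^6·(≡7), b=13^6·(≡7) mod 13; (7|13)=-1, (7|13)=-1; (−1)^{6·6·6}·(-1)^6·(-1)^6 = +1.
v=17: a=17^3·(≡15), b=17^2·(≡7) mod 17; (15|17)=+1, (7|17)=-1; (−1)^{3·2·8}·(+1)^2·(-1)^3 = -1.
v=∞: -22287 < 0 and -437 < 0  ⇒  (a,b)_∞ = -1.
v=2: v_2(a)=6, v_2(b)=2; units ≡ 1, 3 (mod 8); ε·ε+αω+βω = 0·1+6·1+2·0 ≡ 0  ⇒  (a,b)_2 = +1.
v=5: a=5^8·(≡3), b=5^2·(≡3) mod 5; (3|5)=-1, (3|5)=-1; (−1)^{8·2·2}·(-1)^2·(-1)^8 = +1.
v=23: a=23^1·(≡14), b=23^1·(≡12) mod 23; (14|23)=-1, (12|23)=+1; (−1)^{1·1·11}·(-1)^1·(+1)^1 = +1.
v=11: a=11^-10·(≡8), b=11^-6·(≡3) mod 11; (8|11)=-1, (3|11)=+1; (−1)^{-10·-6·5}·(-1)^-6·(+1)^-10 = +1.
v=3: a=3^3·(≡2), b=3^2·(≡1) mod 3; (2|3)=-1, (1|3)=+1; (−1)^{3·2·1}·(-1)^2·(+1)^3 = +1.
v=19: a=19^1·(≡5), b=19^1·(≡3) mod 19; (5|19)=+1, (3|19)=-1; (−1)^{1·1·9}·(+1)^1·(-1)^1 = +1.
|Ram(-22287, -437)| = 2, even; anisotropic at {17, ∞}.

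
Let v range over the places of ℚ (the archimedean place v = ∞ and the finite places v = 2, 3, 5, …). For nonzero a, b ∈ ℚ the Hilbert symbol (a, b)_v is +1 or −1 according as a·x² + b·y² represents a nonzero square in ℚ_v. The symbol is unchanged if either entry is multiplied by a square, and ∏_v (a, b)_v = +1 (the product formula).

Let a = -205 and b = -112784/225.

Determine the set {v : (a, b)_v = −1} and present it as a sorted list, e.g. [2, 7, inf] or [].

[2, 7, 41, inf]

Mod squares: a ≡ -205, b ≡ -7049. Check v ∈ {∞, 2, 3, 5, 7, 19, 41, 53}.
v=41: a=41^1·(≡36), b=41^0·(≡27) mod 41; (36|41)=+1, (27|41)=-1; (−1)^{1·0·20}·(+1)^0·(-1)^1 = -1.
v=5: a=5^1·(≡4), b=5^-2·(≡4) mod 5; (4|5)=+1, (4|5)=+1; (−1)^{1·-2·2}·(+1)^-2·(+1)^1 = +1.
v=7: a=7^0·(≡5), b=7^1·(≡2) mod 7; (5|7)=-1, (2|7)=+1; (−1)^{0·1·3}·(-1)^1·(+1)^0 = -1.
v=∞: -205 < 0 and -7049 < 0  ⇒  (a,b)_∞ = -1.
v=3: a=3^0·(≡2), b=3^-2·(≡1) mod 3; (2|3)=-1, (1|3)=+1; (−1)^{0·-2·1}·(-1)^-2·(+1)^0 = +1.
v=2: v_2(a)=0, v_2(b)=4; units ≡ 3, 7 (mod 8); ε·ε+αω+βω = 1·1+0·0+4·1 ≡ 1  ⇒  (a,b)_2 = -1.
v=19: a=19^0·(≡4), b=19^1·(≡9) mod 19; (4|19)=+1, (9|19)=+1; (−1)^{0·1·9}·(+1)^1·(+1)^0 = +1.
v=53: a=53^0·(≡7), b=53^1·(≡32) mod 53; (7|53)=+1, (32|53)=-1; (−1)^{0·1·26}·(+1)^1·(-1)^0 = +1.
|Ram(-205, -7049)| = 4, even; anisotropic at {2, 7, 41, ∞}.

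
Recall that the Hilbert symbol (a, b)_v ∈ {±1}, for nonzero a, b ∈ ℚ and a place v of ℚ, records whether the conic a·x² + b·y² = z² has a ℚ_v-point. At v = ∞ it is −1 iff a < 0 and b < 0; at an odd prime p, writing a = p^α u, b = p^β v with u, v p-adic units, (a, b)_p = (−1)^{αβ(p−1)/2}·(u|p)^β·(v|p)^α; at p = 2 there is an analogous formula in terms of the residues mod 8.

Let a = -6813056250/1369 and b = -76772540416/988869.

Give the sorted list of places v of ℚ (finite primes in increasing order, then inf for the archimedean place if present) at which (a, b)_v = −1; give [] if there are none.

(a, b) ≡ (-10010, -6006) mod (ℚ^×)²; places V = {2, 3, 5, 7, 11, 13, 31, 37, ∞}.
(a,b)_37: α=-2, u≡22; β=0, v≡33 (mod 37); (22|37)=-1, (33|37)=+1; sign (−1)^0·-1^0·+1^-2 = +1.
(a,b)_2: α=1, β=29; u≡3, v≡5 (mod 8); ε(u)ε(v)=1·0, αω(v)=1·1, βω(u)=29·1; sum ≡ 0  ⇒  +1.
(a,b)_5: α=5, u≡3; β=0, v≡1 (mod 5); (3|5)=-1, (1|5)=+1; sign (−1)^0·-1^0·+1^5 = +1.
(a,b)_3: α=2, u≡1; β=-1, v≡2 (mod 3); (1|3)=+1, (2|3)=-1; sign (−1)^0·+1^-1·-1^2 = +1.
(a,b)_7: α=1, u≡3; β=-3, v≡5 (mod 7); (3|7)=-1, (5|7)=-1; sign (−1)^1·-1^-3·-1^1 = -1.
(a,b)_13: α=1, u≡12; β=1, v≡7 (mod 13); (12|13)=+1, (7|13)=-1; sign (−1)^0·+1^1·-1^1 = -1.
(a,b)_∞: sgn(-10010)=−, sgn(-6006)=−, so -1.
(a,b)_11: α=3, u≡9; β=1, v≡5 (mod 11); (9|11)=+1, (5|11)=+1; sign (−1)^1·+1^1·+1^3 = -1.
(a,b)_31: α=0, u≡12; β=-2, v≡1 (mod 31); (12|31)=-1, (1|31)=+1; sign (−1)^0·-1^-2·+1^0 = +1.
|Ram(-10010, -6006)| = 4, even; anisotropic at {7, 11, 13, ∞}.

[7, 11, 13, inf]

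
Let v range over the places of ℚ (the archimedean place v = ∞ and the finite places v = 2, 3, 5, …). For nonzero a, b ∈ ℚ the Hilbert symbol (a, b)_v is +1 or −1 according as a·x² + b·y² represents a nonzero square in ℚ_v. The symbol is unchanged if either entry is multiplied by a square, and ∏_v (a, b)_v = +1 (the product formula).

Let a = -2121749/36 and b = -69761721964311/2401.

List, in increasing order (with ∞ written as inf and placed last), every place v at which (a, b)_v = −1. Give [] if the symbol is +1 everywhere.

[13, 19, 31, inf]

(a, b) ≡ (-43301, -9548279) mod (ℚ^×)²; places V = {2, 3, 7, 13, 17, 19, 29, 31, 43, 53, ∞}.
(a,b)_19: α=1, u≡4; β=1, v≡5 (mod 19); (4|19)=+1, (5|19)=+1; sign (−1)^1·+1^1·+1^1 = -1.
(a,b)_2: α=-2, β=0; u≡3, v≡1 (mod 8); ε(u)ε(v)=1·0, αω(v)=-2·0, βω(u)=0·1; sum ≡ 0  ⇒  +1.
(a,b)_∞: sgn(-43301)=−, sgn(-9548279)=−, so -1.
(a,b)_53: α=1, u≡26; β=2, v≡37 (mod 53); (26|53)=-1, (37|53)=+1; sign (−1)^0·-1^2·+1^1 = +1.
(a,b)_17: α=0, u≡2; β=2, v≡13 (mod 17); (2|17)=+1, (13|17)=+1; sign (−1)^0·+1^2·+1^0 = +1.
(a,b)_13: α=0, u≡2; β=1, v≡12 (mod 13); (2|13)=-1, (12|13)=+1; sign (−1)^0·-1^1·+1^0 = -1.
(a,b)_7: α=2, u≡1; β=-4, v≡1 (mod 7); (1|7)=+1, (1|7)=+1; sign (−1)^0·+1^-4·+1^2 = +1.
(a,b)_31: α=0, u≡3; β=1, v≡18 (mod 31); (3|31)=-1, (18|31)=+1; sign (−1)^0·-1^1·+1^0 = -1.
(a,b)_29: α=0, u≡1; β=1, v≡26 (mod 29); (1|29)=+1, (26|29)=-1; sign (−1)^0·+1^1·-1^0 = +1.
(a,b)_3: α=-2, u≡1; β=2, v≡1 (mod 3); (1|3)=+1, (1|3)=+1; sign (−1)^0·+1^2·+1^-2 = +1.
(a,b)_43: α=1, u≡40; β=1, v≡42 (mod 43); (40|43)=+1, (42|43)=-1; sign (−1)^1·+1^1·-1^1 = +1.
|Ram(-43301, -9548279)| = 4, even; anisotropic at {13, 19, 31, ∞}.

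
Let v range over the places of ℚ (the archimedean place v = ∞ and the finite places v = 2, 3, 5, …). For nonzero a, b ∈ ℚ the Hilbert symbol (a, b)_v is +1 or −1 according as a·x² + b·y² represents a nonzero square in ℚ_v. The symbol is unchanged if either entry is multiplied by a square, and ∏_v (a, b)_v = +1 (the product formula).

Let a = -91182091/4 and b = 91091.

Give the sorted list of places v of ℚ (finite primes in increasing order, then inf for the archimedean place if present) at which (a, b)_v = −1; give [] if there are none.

[11, 13]

(a, b) ≡ (-91, 11) mod (ℚ^×)²; places V = {2, 7, 11, 13, ∞}.
(a,b)_11: α=2, u≡7; β=1, v≡9 (mod 11); (7|11)=-1, (9|11)=+1; sign (−1)^0·-1^1·+1^2 = -1.
(a,b)_2: α=-2, β=0; u≡5, v≡3 (mod 8); ε(u)ε(v)=0·1, αω(v)=-2·1, βω(u)=0·1; sum ≡ 0  ⇒  +1.
(a,b)_∞: sgn(-91)=−, sgn(11)=+, so +1.
(a,b)_13: α=3, u≡8; β=2, v≡6 (mod 13); (8|13)=-1, (6|13)=-1; sign (−1)^0·-1^2·-1^3 = -1.
(a,b)_7: α=3, u≡4; β=2, v≡4 (mod 7); (4|7)=+1, (4|7)=+1; sign (−1)^0·+1^2·+1^3 = +1.
Ram(-91, 11) = {11, 13}; no ℚ_11-point on the conic.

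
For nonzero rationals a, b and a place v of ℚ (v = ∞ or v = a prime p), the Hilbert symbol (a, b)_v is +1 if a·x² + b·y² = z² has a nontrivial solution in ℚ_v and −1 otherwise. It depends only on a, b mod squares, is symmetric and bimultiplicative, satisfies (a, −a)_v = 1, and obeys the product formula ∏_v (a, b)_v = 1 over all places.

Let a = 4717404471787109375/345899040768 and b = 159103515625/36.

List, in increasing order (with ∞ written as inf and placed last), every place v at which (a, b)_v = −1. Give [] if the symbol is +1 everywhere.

Mod squares: a ≡ 238, b ≡ 145. Check v ∈ {∞, 2, 3, 5, 7, 13, 17, 19, 29, 53}.
v=29: a=29^2·(≡9), b=29^1·(≡6) mod 29; (9|29)=+1, (6|29)=+1; (−1)^{2·1·14}·(+1)^1·(+1)^2 = +1.
v=5: a=5^10·(≡2), b=5^9·(≡1) mod 5; (2|5)=-1, (1|5)=+1; (−1)^{10·9·2}·(-1)^9·(+1)^10 = -1.
v=3: a=3^-4·(≡1), b=3^-2·(≡1) mod 3; (1|3)=+1, (1|3)=+1; (−1)^{-4·-2·1}·(+1)^-2·(+1)^-4 = +1.
v=2: v_2(a)=-15, v_2(b)=-2; units ≡ 7, 1 (mod 8); ε·ε+αω+βω = 1·0+-15·0+-2·0 ≡ 0  ⇒  (a,b)_2 = +1.
v=19: a=19^-4·(≡15), b=19^0·(≡15) mod 19; (15|19)=-1, (15|19)=-1; (−1)^{-4·0·9}·(-1)^0·(-1)^-4 = +1.
v=13: a=13^6·(≡1), b=13^0·(≡8) mod 13; (1|13)=+1, (8|13)=-1; (−1)^{6·0·6}·(+1)^0·(-1)^6 = +1.
v=53: a=53^0·(≡21), b=53^2·(≡3) mod 53; (21|53)=-1, (3|53)=-1; (−1)^{0·2·26}·(-1)^2·(-1)^0 = +1.
v=17: a=17^1·(≡3), b=17^0·(≡16) mod 17; (3|17)=-1, (16|17)=+1; (−1)^{1·0·8}·(-1)^0·(+1)^1 = +1.
v=7: a=7^1·(≡6), b=7^0·(≡5) mod 7; (6|7)=-1, (5|7)=-1; (−1)^{1·0·3}·(-1)^0·(-1)^1 = -1.
v=∞: 238 > 0 and 145 > 0  ⇒  (a,b)_∞ = +1.
(238, 145 / ℚ) ramifies at {5, 7}: a division algebra.

[5, 7]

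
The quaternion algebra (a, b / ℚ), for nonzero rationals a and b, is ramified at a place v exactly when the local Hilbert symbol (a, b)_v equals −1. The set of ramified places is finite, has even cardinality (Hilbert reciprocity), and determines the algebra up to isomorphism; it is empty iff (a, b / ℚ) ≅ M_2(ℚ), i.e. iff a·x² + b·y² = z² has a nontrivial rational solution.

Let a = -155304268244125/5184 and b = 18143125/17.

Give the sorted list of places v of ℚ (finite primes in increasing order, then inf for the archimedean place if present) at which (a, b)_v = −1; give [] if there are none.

Mod squares: a ≡ -36685, b ≡ 493493. Check v ∈ {∞, 2, 3, 5, 7, 11, 13, 17, 23, 29}.
v=2: v_2(a)=-6, v_2(b)=0; units ≡ 3, 5 (mod 8); ε·ε+αω+βω = 1·0+-6·1+0·1 ≡ 0  ⇒  (a,b)_2 = +1.
v=11: a=11^3·(≡5), b=11^1·(≡4) mod 11; (5|11)=+1, (4|11)=+1; (−1)^{3·1·5}·(+1)^1·(+1)^3 = -1.
v=13: a=13^4·(≡9), b=13^1·(≡9) mod 13; (9|13)=+1, (9|13)=+1; (−1)^{4·1·6}·(+1)^1·(+1)^4 = +1.
v=17: a=17^0·(≡15), b=17^-1·(≡11) mod 17; (15|17)=+1, (11|17)=-1; (−1)^{0·-1·8}·(+1)^-1·(-1)^0 = +1.
v=29: a=29^1·(≡17), b=29^1·(≡9) mod 29; (17|29)=-1, (9|29)=+1; (−1)^{1·1·14}·(-1)^1·(+1)^1 = -1.
v=5: a=5^3·(≡3), b=5^4·(≡2) mod 5; (3|5)=-1, (2|5)=-1; (−1)^{3·4·2}·(-1)^4·(-1)^3 = -1.
v=3: a=3^-4·(≡2), b=3^0·(≡2) mod 3; (2|3)=-1, (2|3)=-1; (−1)^{-4·0·1}·(-1)^0·(-1)^-4 = +1.
v=23: a=23^1·(≡22), b=23^0·(≡21) mod 23; (22|23)=-1, (21|23)=-1; (−1)^{1·0·11}·(-1)^0·(-1)^1 = -1.
v=∞: -36685 < 0 and 493493 > 0  ⇒  (a,b)_∞ = +1.
v=7: a=7^2·(≡4), b=7^1·(≡2) mod 7; (4|7)=+1, (2|7)=+1; (−1)^{2·1·3}·(+1)^1·(+1)^2 = +1.
|Ram(-36685, 493493)| = 4, even; anisotropic at {5, 11, 23, 29}.

[5, 11, 23, 29]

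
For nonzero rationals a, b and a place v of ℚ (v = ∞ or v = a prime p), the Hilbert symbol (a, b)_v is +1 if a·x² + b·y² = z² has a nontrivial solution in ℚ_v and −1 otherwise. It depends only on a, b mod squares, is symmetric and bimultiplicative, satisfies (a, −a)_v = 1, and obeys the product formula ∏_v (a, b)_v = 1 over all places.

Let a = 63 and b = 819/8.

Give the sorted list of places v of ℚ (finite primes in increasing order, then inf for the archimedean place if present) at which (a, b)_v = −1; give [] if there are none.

[2, 13]

Mod squares: a ≡ 7, b ≡ 182. Check v ∈ {∞, 2, 3, 7, 13}.
v=7: a=7^1·(≡2), b=7^1·(≡5) mod 7; (2|7)=+1, (5|7)=-1; (−1)^{1·1·3}·(+1)^1·(-1)^1 = +1.
v=∞: 7 > 0 and 182 > 0  ⇒  (a,b)_∞ = +1.
v=3: a=3^2·(≡1), b=3^2·(≡2) mod 3; (1|3)=+1, (2|3)=-1; (−1)^{2·2·1}·(+1)^2·(-1)^2 = +1.
v=13: a=13^0·(≡11), b=13^1·(≡3) mod 13; (11|13)=-1, (3|13)=+1; (−1)^{0·1·6}·(-1)^1·(+1)^0 = -1.
v=2: v_2(a)=0, v_2(b)=-3; units ≡ 7, 3 (mod 8); ε·ε+αω+βω = 1·1+0·1+-3·0 ≡ 1  ⇒  (a,b)_2 = -1.
Ram(7, 182) = {2, 13}; no ℚ_2-point on the conic.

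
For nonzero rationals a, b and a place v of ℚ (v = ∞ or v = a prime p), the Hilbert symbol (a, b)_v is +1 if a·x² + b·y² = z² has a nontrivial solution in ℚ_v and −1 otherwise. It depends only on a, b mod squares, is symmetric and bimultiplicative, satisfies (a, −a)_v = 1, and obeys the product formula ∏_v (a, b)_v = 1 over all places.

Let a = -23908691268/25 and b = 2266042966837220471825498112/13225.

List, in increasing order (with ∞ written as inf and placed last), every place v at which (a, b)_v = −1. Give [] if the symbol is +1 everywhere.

[2, 7, 11, 17]

Mod squares: a ≡ -73792257, b ≡ 188727. Check v ∈ {∞, 2, 3, 5, 7, 11, 17, 19, 23, 43}.
v=∞: -73792257 < 0 and 188727 > 0  ⇒  (a,b)_∞ = +1.
v=11: a=11^1·(≡8), b=11^3·(≡6) mod 11; (8|11)=-1, (6|11)=-1; (−1)^{1·3·5}·(-1)^3·(-1)^1 = -1.
v=7: a=7^1·(≡2), b=7^5·(≡4) mod 7; (2|7)=+1, (4|7)=+1; (−1)^{1·5·3}·(+1)^5·(+1)^1 = -1.
v=23: a=23^1·(≡3), b=23^-2·(≡1) mod 23; (3|23)=+1, (1|23)=+1; (−1)^{1·-2·11}·(+1)^-2·(+1)^1 = +1.
v=43: a=43^1·(≡1), b=43^3·(≡7) mod 43; (1|43)=+1, (7|43)=-1; (−1)^{1·3·21}·(+1)^3·(-1)^1 = +1.
v=19: a=19^1·(≡1), b=19^3·(≡14) mod 19; (1|19)=+1, (14|19)=-1; (−1)^{1·3·9}·(+1)^3·(-1)^1 = +1.
v=2: v_2(a)=2, v_2(b)=20; units ≡ 7, 7 (mod 8); ε·ε+αω+βω = 1·1+2·0+20·0 ≡ 1  ⇒  (a,b)_2 = -1.
v=3: a=3^5·(≡1), b=3^11·(≡2) mod 3; (1|3)=+1, (2|3)=-1; (−1)^{5·11·1}·(+1)^11·(-1)^5 = +1.
v=17: a=17^1·(≡1), b=17^0·(≡11) mod 17; (1|17)=+1, (11|17)=-1; (−1)^{1·0·8}·(+1)^0·(-1)^1 = -1.
v=5: a=5^-2·(≡2), b=5^-2·(≡3) mod 5; (2|5)=-1, (3|5)=-1; (−1)^{-2·-2·2}·(-1)^-2·(-1)^-2 = +1.
Ram(-73792257, 188727) = {2, 7, 11, 17}; no ℚ_2-point on the conic.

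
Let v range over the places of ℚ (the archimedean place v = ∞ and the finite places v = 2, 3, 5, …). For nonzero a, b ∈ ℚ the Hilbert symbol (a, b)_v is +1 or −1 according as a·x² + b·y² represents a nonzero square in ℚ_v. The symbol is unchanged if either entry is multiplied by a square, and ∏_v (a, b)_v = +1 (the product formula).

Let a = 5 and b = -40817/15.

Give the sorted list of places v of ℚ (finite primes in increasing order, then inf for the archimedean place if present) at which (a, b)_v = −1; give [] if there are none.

(a, b) ≡ (5, -255) mod (ℚ^×)²; places V = {2, 3, 5, 7, 17, ∞}.
(a,b)_7: α=0, u≡5; β=4, v≡4 (mod 7); (5|7)=-1, (4|7)=+1; sign (−1)^0·-1^4·+1^0 = +1.
(a,b)_5: α=1, u≡1; β=-1, v≡1 (mod 5); (1|5)=+1, (1|5)=+1; sign (−1)^0·+1^-1·+1^1 = +1.
(a,b)_∞: sgn(5)=+, sgn(-255)=−, so +1.
(a,b)_17: α=0, u≡5; β=1, v≡2 (mod 17); (5|17)=-1, (2|17)=+1; sign (−1)^0·-1^1·+1^0 = -1.
(a,b)_3: α=0, u≡2; β=-1, v≡2 (mod 3); (2|3)=-1, (2|3)=-1; sign (−1)^0·-1^-1·-1^0 = -1.
(a,b)_2: α=0, β=0; u≡5, v≡1 (mod 8); ε(u)ε(v)=0·0, αω(v)=0·0, βω(u)=0·1; sum ≡ 0  ⇒  +1.
|Ram(5, -255)| = 2, even; anisotropic at {3, 17}.

[3, 17]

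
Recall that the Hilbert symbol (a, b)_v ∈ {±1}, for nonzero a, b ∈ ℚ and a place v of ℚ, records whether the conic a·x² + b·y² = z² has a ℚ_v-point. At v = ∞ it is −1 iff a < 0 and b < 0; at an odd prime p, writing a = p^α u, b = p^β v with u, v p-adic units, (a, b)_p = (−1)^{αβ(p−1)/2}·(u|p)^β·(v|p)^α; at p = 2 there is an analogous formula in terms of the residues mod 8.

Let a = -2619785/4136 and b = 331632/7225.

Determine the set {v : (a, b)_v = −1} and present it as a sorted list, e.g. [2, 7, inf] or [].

Mod squares: a ≡ -191290, b ≡ 47. Check v ∈ {∞, 2, 3, 5, 7, 11, 17, 37, 47}.
v=7: a=7^2·(≡6), b=7^2·(≡6) mod 7; (6|7)=-1, (6|7)=-1; (−1)^{2·2·3}·(-1)^2·(-1)^2 = +1.
v=5: a=5^1·(≡3), b=5^-2·(≡3) mod 5; (3|5)=-1, (3|5)=-1; (−1)^{1·-2·2}·(-1)^-2·(-1)^1 = -1.
v=2: v_2(a)=-3, v_2(b)=4; units ≡ 3, 7 (mod 8); ε·ε+αω+βω = 1·1+-3·0+4·1 ≡ 1  ⇒  (a,b)_2 = -1.
v=47: a=47^-1·(≡40), b=47^1·(≡14) mod 47; (40|47)=-1, (14|47)=+1; (−1)^{-1·1·23}·(-1)^1·(+1)^-1 = +1.
v=37: a=37^1·(≡3), b=37^0·(≡26) mod 37; (3|37)=+1, (26|37)=+1; (−1)^{1·0·18}·(+1)^0·(+1)^1 = +1.
v=17: a=17^2·(≡6), b=17^-2·(≡8) mod 17; (6|17)=-1, (8|17)=+1; (−1)^{2·-2·8}·(-1)^-2·(+1)^2 = +1.
v=∞: -191290 < 0 and 47 > 0  ⇒  (a,b)_∞ = +1.
v=3: a=3^0·(≡2), b=3^2·(≡2) mod 3; (2|3)=-1, (2|3)=-1; (−1)^{0·2·1}·(-1)^2·(-1)^0 = +1.
v=11: a=11^-1·(≡4), b=11^0·(≡9) mod 11; (4|11)=+1, (9|11)=+1; (−1)^{-1·0·5}·(+1)^0·(+1)^-1 = +1.
(-191290, 47 / ℚ) ramifies at {2, 5}: a division algebra.

[2, 5]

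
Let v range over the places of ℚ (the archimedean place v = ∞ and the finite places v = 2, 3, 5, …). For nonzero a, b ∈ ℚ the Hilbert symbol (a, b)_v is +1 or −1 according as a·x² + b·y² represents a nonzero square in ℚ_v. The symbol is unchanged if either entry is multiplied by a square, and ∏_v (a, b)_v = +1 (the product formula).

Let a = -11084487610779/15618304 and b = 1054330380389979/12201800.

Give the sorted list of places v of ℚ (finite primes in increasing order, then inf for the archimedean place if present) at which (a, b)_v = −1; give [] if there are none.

Mod squares: a ≡ -11, b ≡ 102. Check v ∈ {∞, 2, 3, 5, 7, 11, 13, 17, 19}.
v=3: a=3^20·(≡1), b=3^21·(≡1) mod 3; (1|3)=+1, (1|3)=+1; (−1)^{20·21·1}·(+1)^21·(+1)^20 = +1.
v=5: a=5^0·(≡4), b=5^-2·(≡2) mod 5; (4|5)=+1, (2|5)=-1; (−1)^{0·-2·2}·(+1)^-2·(-1)^0 = +1.
v=7: a=7^0·(≡6), b=7^2·(≡4) mod 7; (6|7)=-1, (4|7)=+1; (−1)^{0·2·3}·(-1)^2·(+1)^0 = +1.
v=∞: -11 < 0 and 102 > 0  ⇒  (a,b)_∞ = +1.
v=2: v_2(a)=-8, v_2(b)=-3; units ≡ 5, 3 (mod 8); ε·ε+αω+βω = 0·1+-8·1+-3·1 ≡ 1  ⇒  (a,b)_2 = -1.
v=13: a=13^-2·(≡11), b=13^-2·(≡11) mod 13; (11|13)=-1, (11|13)=-1; (−1)^{-2·-2·6}·(-1)^-2·(-1)^-2 = +1.
v=17: a=17^2·(≡6), b=17^1·(≡3) mod 17; (6|17)=-1, (3|17)=-1; (−1)^{2·1·8}·(-1)^1·(-1)^2 = -1.
v=19: a=19^-2·(≡3), b=19^-2·(≡16) mod 19; (3|19)=-1, (16|19)=+1; (−1)^{-2·-2·9}·(-1)^-2·(+1)^-2 = +1.
v=11: a=11^1·(≡7), b=11^2·(≡4) mod 11; (7|11)=-1, (4|11)=+1; (−1)^{1·2·5}·(-1)^2·(+1)^1 = +1.
(-11, 102 / ℚ) ramifies at {2, 17}: a division algebra.

[2, 17]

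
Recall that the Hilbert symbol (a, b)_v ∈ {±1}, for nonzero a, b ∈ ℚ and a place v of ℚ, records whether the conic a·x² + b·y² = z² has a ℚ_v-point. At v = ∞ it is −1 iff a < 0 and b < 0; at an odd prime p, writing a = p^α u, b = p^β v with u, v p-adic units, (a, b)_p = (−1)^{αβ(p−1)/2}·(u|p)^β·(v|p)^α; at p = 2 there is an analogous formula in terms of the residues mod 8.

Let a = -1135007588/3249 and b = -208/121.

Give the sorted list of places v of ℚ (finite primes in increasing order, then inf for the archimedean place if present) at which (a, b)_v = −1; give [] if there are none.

[2, inf]

Mod squares: a ≡ -4433, b ≡ -13. Check v ∈ {∞, 2, 3, 11, 13, 19, 23, 31}.
v=11: a=11^3·(≡4), b=11^-2·(≡1) mod 11; (4|11)=+1, (1|11)=+1; (−1)^{3·-2·5}·(+1)^-2·(+1)^3 = +1.
v=23: a=23^2·(≡1), b=23^0·(≡19) mod 23; (1|23)=+1, (19|23)=-1; (−1)^{2·0·11}·(+1)^0·(-1)^2 = +1.
v=∞: -4433 < 0 and -13 < 0  ⇒  (a,b)_∞ = -1.
v=19: a=19^-2·(≡18), b=19^0·(≡11) mod 19; (18|19)=-1, (11|19)=+1; (−1)^{-2·0·9}·(-1)^0·(+1)^-2 = +1.
v=2: v_2(a)=2, v_2(b)=4; units ≡ 7, 3 (mod 8); ε·ε+αω+βω = 1·1+2·1+4·0 ≡ 1  ⇒  (a,b)_2 = -1.
v=13: a=13^1·(≡3), b=13^1·(≡9) mod 13; (3|13)=+1, (9|13)=+1; (−1)^{1·1·6}·(+1)^1·(+1)^1 = +1.
v=3: a=3^-2·(≡1), b=3^0·(≡2) mod 3; (1|3)=+1, (2|3)=-1; (−1)^{-2·0·1}·(+1)^0·(-1)^-2 = +1.
v=31: a=31^1·(≡17), b=31^0·(≡28) mod 31; (17|31)=-1, (28|31)=+1; (−1)^{1·0·15}·(-1)^0·(+1)^1 = +1.
Ram(-4433, -13) = {2, ∞}; no ℚ_2-point on the conic.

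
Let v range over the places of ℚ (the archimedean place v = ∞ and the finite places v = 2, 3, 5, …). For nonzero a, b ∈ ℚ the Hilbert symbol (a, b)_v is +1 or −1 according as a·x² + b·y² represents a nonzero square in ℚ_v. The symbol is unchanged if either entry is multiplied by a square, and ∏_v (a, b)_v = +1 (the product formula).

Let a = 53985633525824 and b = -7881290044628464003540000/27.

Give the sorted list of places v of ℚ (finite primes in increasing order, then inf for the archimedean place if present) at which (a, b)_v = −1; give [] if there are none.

[3, 7, 11, 13, 19, 29]

(a, b) ≡ (1001, -23142) mod (ℚ^×)²; places V = {2, 3, 5, 7, 11, 13, 19, 29, ∞}.
(a,b)_∞: sgn(1001)=+, sgn(-23142)=−, so +1.
(a,b)_11: α=3, u≡5; β=6, v≡10 (mod 11); (5|11)=+1, (10|11)=-1; sign (−1)^0·+1^6·-1^3 = -1.
(a,b)_13: α=3, u≡9; β=4, v≡6 (mod 13); (9|13)=+1, (6|13)=-1; sign (−1)^0·+1^4·-1^3 = -1.
(a,b)_7: α=3, u≡6; β=5, v≡5 (mod 7); (6|7)=-1, (5|7)=-1; sign (−1)^1·-1^5·-1^3 = -1.
(a,b)_29: α=2, u≡8; β=3, v≡26 (mod 29); (8|29)=-1, (26|29)=-1; sign (−1)^0·-1^3·-1^2 = -1.
(a,b)_19: α=0, u≡2; β=1, v≡6 (mod 19); (2|19)=-1, (6|19)=+1; sign (−1)^0·-1^1·+1^0 = -1.
(a,b)_5: α=0, u≡4; β=4, v≡3 (mod 5); (4|5)=+1, (3|5)=-1; sign (−1)^0·+1^4·-1^0 = +1.
(a,b)_3: α=0, u≡2; β=-3, v≡2 (mod 3); (2|3)=-1, (2|3)=-1; sign (−1)^0·-1^-3·-1^0 = -1.
(a,b)_2: α=6, β=5; u≡1, v≡5 (mod 8); ε(u)ε(v)=0·0, αω(v)=6·1, βω(u)=5·0; sum ≡ 0  ⇒  +1.
|Ram(1001, -23142)| = 6, even; anisotropic at {3, 7, 11, 13, 19, 29}.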